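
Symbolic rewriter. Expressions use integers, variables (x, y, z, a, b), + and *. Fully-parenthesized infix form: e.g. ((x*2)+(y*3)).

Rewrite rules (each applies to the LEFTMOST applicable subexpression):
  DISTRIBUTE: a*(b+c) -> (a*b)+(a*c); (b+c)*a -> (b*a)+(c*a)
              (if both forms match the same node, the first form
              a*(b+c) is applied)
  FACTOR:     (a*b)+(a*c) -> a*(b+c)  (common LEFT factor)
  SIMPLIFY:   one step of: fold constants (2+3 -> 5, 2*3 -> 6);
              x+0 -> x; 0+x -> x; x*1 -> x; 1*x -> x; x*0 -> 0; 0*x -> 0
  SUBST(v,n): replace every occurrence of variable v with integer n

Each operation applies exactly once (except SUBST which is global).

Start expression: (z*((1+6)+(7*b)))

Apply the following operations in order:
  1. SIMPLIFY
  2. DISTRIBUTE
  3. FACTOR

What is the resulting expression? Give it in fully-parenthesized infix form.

Answer: (z*(7+(7*b)))

Derivation:
Start: (z*((1+6)+(7*b)))
Apply SIMPLIFY at RL (target: (1+6)): (z*((1+6)+(7*b))) -> (z*(7+(7*b)))
Apply DISTRIBUTE at root (target: (z*(7+(7*b)))): (z*(7+(7*b))) -> ((z*7)+(z*(7*b)))
Apply FACTOR at root (target: ((z*7)+(z*(7*b)))): ((z*7)+(z*(7*b))) -> (z*(7+(7*b)))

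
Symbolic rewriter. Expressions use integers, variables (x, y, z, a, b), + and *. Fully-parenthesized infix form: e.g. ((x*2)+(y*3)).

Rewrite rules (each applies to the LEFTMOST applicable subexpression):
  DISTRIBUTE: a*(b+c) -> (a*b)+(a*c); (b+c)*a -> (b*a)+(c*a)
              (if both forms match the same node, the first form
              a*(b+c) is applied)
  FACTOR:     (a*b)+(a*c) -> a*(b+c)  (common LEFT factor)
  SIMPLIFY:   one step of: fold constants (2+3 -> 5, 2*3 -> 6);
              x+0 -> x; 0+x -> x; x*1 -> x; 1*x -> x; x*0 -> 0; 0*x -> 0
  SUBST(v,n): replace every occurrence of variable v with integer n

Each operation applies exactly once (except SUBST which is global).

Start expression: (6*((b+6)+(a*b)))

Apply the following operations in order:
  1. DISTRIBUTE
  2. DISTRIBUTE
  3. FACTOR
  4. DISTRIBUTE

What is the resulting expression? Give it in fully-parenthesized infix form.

Answer: (((6*b)+(6*6))+(6*(a*b)))

Derivation:
Start: (6*((b+6)+(a*b)))
Apply DISTRIBUTE at root (target: (6*((b+6)+(a*b)))): (6*((b+6)+(a*b))) -> ((6*(b+6))+(6*(a*b)))
Apply DISTRIBUTE at L (target: (6*(b+6))): ((6*(b+6))+(6*(a*b))) -> (((6*b)+(6*6))+(6*(a*b)))
Apply FACTOR at L (target: ((6*b)+(6*6))): (((6*b)+(6*6))+(6*(a*b))) -> ((6*(b+6))+(6*(a*b)))
Apply DISTRIBUTE at L (target: (6*(b+6))): ((6*(b+6))+(6*(a*b))) -> (((6*b)+(6*6))+(6*(a*b)))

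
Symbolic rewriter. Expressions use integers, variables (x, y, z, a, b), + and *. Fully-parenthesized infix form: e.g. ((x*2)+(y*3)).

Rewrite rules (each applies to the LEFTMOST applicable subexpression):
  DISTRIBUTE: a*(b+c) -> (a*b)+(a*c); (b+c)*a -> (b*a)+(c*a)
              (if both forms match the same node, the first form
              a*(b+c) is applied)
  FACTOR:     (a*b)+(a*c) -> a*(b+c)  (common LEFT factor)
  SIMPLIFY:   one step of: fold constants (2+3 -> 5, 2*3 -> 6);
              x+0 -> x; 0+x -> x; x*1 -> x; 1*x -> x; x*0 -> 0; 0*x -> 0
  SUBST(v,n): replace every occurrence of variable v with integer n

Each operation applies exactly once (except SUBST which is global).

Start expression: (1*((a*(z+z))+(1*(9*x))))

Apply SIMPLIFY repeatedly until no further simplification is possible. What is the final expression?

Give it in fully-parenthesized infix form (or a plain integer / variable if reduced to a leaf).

Answer: ((a*(z+z))+(9*x))

Derivation:
Start: (1*((a*(z+z))+(1*(9*x))))
Step 1: at root: (1*((a*(z+z))+(1*(9*x)))) -> ((a*(z+z))+(1*(9*x))); overall: (1*((a*(z+z))+(1*(9*x)))) -> ((a*(z+z))+(1*(9*x)))
Step 2: at R: (1*(9*x)) -> (9*x); overall: ((a*(z+z))+(1*(9*x))) -> ((a*(z+z))+(9*x))
Fixed point: ((a*(z+z))+(9*x))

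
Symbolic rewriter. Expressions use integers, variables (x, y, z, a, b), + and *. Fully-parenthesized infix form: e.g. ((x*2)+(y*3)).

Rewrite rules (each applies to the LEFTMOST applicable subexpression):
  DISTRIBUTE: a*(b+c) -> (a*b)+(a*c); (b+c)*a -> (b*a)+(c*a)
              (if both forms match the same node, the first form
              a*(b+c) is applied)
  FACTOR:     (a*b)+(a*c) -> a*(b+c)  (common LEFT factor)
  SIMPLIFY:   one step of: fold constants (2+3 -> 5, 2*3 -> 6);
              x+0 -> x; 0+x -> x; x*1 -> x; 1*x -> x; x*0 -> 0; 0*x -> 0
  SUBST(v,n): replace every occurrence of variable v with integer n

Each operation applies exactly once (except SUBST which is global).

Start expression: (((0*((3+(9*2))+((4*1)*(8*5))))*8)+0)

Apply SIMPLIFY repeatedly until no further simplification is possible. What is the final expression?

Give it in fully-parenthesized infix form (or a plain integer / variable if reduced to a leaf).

Start: (((0*((3+(9*2))+((4*1)*(8*5))))*8)+0)
Step 1: at root: (((0*((3+(9*2))+((4*1)*(8*5))))*8)+0) -> ((0*((3+(9*2))+((4*1)*(8*5))))*8); overall: (((0*((3+(9*2))+((4*1)*(8*5))))*8)+0) -> ((0*((3+(9*2))+((4*1)*(8*5))))*8)
Step 2: at L: (0*((3+(9*2))+((4*1)*(8*5)))) -> 0; overall: ((0*((3+(9*2))+((4*1)*(8*5))))*8) -> (0*8)
Step 3: at root: (0*8) -> 0; overall: (0*8) -> 0
Fixed point: 0

Answer: 0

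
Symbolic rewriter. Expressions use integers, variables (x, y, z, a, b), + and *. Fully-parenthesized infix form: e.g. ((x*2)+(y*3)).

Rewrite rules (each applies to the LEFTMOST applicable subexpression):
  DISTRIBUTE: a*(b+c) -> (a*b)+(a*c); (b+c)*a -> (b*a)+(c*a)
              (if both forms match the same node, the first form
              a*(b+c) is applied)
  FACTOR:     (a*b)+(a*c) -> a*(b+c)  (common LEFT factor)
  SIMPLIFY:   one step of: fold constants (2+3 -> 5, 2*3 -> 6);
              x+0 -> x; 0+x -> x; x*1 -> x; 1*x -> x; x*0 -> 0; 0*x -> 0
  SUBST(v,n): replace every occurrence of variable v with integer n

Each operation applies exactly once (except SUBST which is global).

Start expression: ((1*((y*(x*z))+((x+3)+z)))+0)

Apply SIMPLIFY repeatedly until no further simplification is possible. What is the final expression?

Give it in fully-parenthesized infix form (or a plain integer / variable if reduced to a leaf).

Start: ((1*((y*(x*z))+((x+3)+z)))+0)
Step 1: at root: ((1*((y*(x*z))+((x+3)+z)))+0) -> (1*((y*(x*z))+((x+3)+z))); overall: ((1*((y*(x*z))+((x+3)+z)))+0) -> (1*((y*(x*z))+((x+3)+z)))
Step 2: at root: (1*((y*(x*z))+((x+3)+z))) -> ((y*(x*z))+((x+3)+z)); overall: (1*((y*(x*z))+((x+3)+z))) -> ((y*(x*z))+((x+3)+z))
Fixed point: ((y*(x*z))+((x+3)+z))

Answer: ((y*(x*z))+((x+3)+z))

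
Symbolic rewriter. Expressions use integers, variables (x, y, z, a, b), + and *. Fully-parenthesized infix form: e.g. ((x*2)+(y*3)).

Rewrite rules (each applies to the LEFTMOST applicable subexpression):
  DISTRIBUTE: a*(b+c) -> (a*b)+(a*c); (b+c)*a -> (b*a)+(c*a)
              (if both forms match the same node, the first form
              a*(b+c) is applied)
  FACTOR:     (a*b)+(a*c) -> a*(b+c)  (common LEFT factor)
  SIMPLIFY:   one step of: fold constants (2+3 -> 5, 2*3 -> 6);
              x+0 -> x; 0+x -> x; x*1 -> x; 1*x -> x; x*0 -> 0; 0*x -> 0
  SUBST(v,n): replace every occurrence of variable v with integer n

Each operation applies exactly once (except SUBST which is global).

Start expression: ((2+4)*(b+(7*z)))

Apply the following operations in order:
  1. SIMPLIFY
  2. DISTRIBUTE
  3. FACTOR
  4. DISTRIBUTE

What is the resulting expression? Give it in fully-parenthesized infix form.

Start: ((2+4)*(b+(7*z)))
Apply SIMPLIFY at L (target: (2+4)): ((2+4)*(b+(7*z))) -> (6*(b+(7*z)))
Apply DISTRIBUTE at root (target: (6*(b+(7*z)))): (6*(b+(7*z))) -> ((6*b)+(6*(7*z)))
Apply FACTOR at root (target: ((6*b)+(6*(7*z)))): ((6*b)+(6*(7*z))) -> (6*(b+(7*z)))
Apply DISTRIBUTE at root (target: (6*(b+(7*z)))): (6*(b+(7*z))) -> ((6*b)+(6*(7*z)))

Answer: ((6*b)+(6*(7*z)))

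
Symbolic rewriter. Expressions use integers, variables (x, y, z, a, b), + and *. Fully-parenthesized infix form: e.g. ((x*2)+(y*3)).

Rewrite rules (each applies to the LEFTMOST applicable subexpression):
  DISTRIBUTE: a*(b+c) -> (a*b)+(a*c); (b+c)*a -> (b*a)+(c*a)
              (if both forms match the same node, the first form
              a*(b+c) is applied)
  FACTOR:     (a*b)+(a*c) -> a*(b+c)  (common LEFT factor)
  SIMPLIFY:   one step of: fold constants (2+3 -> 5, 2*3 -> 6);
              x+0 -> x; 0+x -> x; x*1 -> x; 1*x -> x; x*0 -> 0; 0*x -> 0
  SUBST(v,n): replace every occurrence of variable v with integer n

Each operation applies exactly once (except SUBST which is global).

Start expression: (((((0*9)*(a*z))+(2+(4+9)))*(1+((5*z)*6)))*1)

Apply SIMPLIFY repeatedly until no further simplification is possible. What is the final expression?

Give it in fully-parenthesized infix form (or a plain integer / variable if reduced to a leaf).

Answer: (15*(1+((5*z)*6)))

Derivation:
Start: (((((0*9)*(a*z))+(2+(4+9)))*(1+((5*z)*6)))*1)
Step 1: at root: (((((0*9)*(a*z))+(2+(4+9)))*(1+((5*z)*6)))*1) -> ((((0*9)*(a*z))+(2+(4+9)))*(1+((5*z)*6))); overall: (((((0*9)*(a*z))+(2+(4+9)))*(1+((5*z)*6)))*1) -> ((((0*9)*(a*z))+(2+(4+9)))*(1+((5*z)*6)))
Step 2: at LLL: (0*9) -> 0; overall: ((((0*9)*(a*z))+(2+(4+9)))*(1+((5*z)*6))) -> (((0*(a*z))+(2+(4+9)))*(1+((5*z)*6)))
Step 3: at LL: (0*(a*z)) -> 0; overall: (((0*(a*z))+(2+(4+9)))*(1+((5*z)*6))) -> ((0+(2+(4+9)))*(1+((5*z)*6)))
Step 4: at L: (0+(2+(4+9))) -> (2+(4+9)); overall: ((0+(2+(4+9)))*(1+((5*z)*6))) -> ((2+(4+9))*(1+((5*z)*6)))
Step 5: at LR: (4+9) -> 13; overall: ((2+(4+9))*(1+((5*z)*6))) -> ((2+13)*(1+((5*z)*6)))
Step 6: at L: (2+13) -> 15; overall: ((2+13)*(1+((5*z)*6))) -> (15*(1+((5*z)*6)))
Fixed point: (15*(1+((5*z)*6)))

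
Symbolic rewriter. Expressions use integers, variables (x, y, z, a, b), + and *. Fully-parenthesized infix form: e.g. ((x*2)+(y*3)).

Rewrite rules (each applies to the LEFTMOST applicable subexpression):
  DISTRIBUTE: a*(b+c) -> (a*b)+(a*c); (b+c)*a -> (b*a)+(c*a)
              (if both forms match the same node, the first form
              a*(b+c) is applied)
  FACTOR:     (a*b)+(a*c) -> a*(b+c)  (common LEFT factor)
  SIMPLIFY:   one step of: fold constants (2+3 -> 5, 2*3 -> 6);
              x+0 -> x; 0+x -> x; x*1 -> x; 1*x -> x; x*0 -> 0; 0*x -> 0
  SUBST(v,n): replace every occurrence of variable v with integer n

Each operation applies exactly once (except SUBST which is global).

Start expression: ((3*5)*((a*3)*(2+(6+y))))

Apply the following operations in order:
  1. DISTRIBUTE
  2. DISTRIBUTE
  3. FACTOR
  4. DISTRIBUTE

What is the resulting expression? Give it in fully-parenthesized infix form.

Start: ((3*5)*((a*3)*(2+(6+y))))
Apply DISTRIBUTE at R (target: ((a*3)*(2+(6+y)))): ((3*5)*((a*3)*(2+(6+y)))) -> ((3*5)*(((a*3)*2)+((a*3)*(6+y))))
Apply DISTRIBUTE at root (target: ((3*5)*(((a*3)*2)+((a*3)*(6+y))))): ((3*5)*(((a*3)*2)+((a*3)*(6+y)))) -> (((3*5)*((a*3)*2))+((3*5)*((a*3)*(6+y))))
Apply FACTOR at root (target: (((3*5)*((a*3)*2))+((3*5)*((a*3)*(6+y))))): (((3*5)*((a*3)*2))+((3*5)*((a*3)*(6+y)))) -> ((3*5)*(((a*3)*2)+((a*3)*(6+y))))
Apply DISTRIBUTE at root (target: ((3*5)*(((a*3)*2)+((a*3)*(6+y))))): ((3*5)*(((a*3)*2)+((a*3)*(6+y)))) -> (((3*5)*((a*3)*2))+((3*5)*((a*3)*(6+y))))

Answer: (((3*5)*((a*3)*2))+((3*5)*((a*3)*(6+y))))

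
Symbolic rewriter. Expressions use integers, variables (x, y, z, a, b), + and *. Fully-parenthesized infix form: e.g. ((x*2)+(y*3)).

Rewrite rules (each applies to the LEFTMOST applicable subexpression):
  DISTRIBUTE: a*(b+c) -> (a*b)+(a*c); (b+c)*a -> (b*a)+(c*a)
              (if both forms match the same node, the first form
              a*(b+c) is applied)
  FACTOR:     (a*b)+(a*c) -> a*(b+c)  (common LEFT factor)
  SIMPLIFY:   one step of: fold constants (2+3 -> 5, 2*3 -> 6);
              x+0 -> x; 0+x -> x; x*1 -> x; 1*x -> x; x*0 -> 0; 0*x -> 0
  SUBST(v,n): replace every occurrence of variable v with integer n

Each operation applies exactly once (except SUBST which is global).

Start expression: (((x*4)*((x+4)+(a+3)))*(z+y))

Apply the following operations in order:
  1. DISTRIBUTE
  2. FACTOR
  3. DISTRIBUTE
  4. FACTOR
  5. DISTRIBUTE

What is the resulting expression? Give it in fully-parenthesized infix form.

Answer: ((((x*4)*((x+4)+(a+3)))*z)+(((x*4)*((x+4)+(a+3)))*y))

Derivation:
Start: (((x*4)*((x+4)+(a+3)))*(z+y))
Apply DISTRIBUTE at root (target: (((x*4)*((x+4)+(a+3)))*(z+y))): (((x*4)*((x+4)+(a+3)))*(z+y)) -> ((((x*4)*((x+4)+(a+3)))*z)+(((x*4)*((x+4)+(a+3)))*y))
Apply FACTOR at root (target: ((((x*4)*((x+4)+(a+3)))*z)+(((x*4)*((x+4)+(a+3)))*y))): ((((x*4)*((x+4)+(a+3)))*z)+(((x*4)*((x+4)+(a+3)))*y)) -> (((x*4)*((x+4)+(a+3)))*(z+y))
Apply DISTRIBUTE at root (target: (((x*4)*((x+4)+(a+3)))*(z+y))): (((x*4)*((x+4)+(a+3)))*(z+y)) -> ((((x*4)*((x+4)+(a+3)))*z)+(((x*4)*((x+4)+(a+3)))*y))
Apply FACTOR at root (target: ((((x*4)*((x+4)+(a+3)))*z)+(((x*4)*((x+4)+(a+3)))*y))): ((((x*4)*((x+4)+(a+3)))*z)+(((x*4)*((x+4)+(a+3)))*y)) -> (((x*4)*((x+4)+(a+3)))*(z+y))
Apply DISTRIBUTE at root (target: (((x*4)*((x+4)+(a+3)))*(z+y))): (((x*4)*((x+4)+(a+3)))*(z+y)) -> ((((x*4)*((x+4)+(a+3)))*z)+(((x*4)*((x+4)+(a+3)))*y))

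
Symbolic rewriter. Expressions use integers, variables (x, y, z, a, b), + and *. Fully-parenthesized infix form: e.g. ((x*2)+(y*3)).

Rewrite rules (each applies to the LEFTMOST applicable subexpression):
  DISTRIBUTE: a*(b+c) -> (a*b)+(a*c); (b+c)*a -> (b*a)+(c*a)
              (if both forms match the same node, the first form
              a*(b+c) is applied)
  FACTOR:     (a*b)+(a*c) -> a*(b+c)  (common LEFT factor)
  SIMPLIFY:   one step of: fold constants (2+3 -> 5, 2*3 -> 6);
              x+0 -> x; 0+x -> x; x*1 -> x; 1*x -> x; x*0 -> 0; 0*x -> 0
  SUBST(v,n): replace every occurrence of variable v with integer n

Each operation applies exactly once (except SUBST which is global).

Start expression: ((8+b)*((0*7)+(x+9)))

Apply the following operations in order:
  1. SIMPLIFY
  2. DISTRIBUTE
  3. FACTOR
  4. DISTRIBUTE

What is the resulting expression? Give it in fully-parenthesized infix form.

Start: ((8+b)*((0*7)+(x+9)))
Apply SIMPLIFY at RL (target: (0*7)): ((8+b)*((0*7)+(x+9))) -> ((8+b)*(0+(x+9)))
Apply DISTRIBUTE at root (target: ((8+b)*(0+(x+9)))): ((8+b)*(0+(x+9))) -> (((8+b)*0)+((8+b)*(x+9)))
Apply FACTOR at root (target: (((8+b)*0)+((8+b)*(x+9)))): (((8+b)*0)+((8+b)*(x+9))) -> ((8+b)*(0+(x+9)))
Apply DISTRIBUTE at root (target: ((8+b)*(0+(x+9)))): ((8+b)*(0+(x+9))) -> (((8+b)*0)+((8+b)*(x+9)))

Answer: (((8+b)*0)+((8+b)*(x+9)))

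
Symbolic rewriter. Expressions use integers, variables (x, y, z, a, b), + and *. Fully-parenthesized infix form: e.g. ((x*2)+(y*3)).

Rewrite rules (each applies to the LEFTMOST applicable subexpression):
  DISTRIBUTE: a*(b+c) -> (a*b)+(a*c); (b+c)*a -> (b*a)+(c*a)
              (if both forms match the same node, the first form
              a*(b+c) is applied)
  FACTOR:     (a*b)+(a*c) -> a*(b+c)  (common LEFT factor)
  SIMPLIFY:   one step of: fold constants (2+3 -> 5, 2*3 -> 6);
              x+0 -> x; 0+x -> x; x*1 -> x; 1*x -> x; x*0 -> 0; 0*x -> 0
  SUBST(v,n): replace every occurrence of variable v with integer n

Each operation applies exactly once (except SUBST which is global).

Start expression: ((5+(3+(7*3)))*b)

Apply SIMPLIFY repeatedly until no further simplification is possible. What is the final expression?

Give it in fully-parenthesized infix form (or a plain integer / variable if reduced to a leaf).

Answer: (29*b)

Derivation:
Start: ((5+(3+(7*3)))*b)
Step 1: at LRR: (7*3) -> 21; overall: ((5+(3+(7*3)))*b) -> ((5+(3+21))*b)
Step 2: at LR: (3+21) -> 24; overall: ((5+(3+21))*b) -> ((5+24)*b)
Step 3: at L: (5+24) -> 29; overall: ((5+24)*b) -> (29*b)
Fixed point: (29*b)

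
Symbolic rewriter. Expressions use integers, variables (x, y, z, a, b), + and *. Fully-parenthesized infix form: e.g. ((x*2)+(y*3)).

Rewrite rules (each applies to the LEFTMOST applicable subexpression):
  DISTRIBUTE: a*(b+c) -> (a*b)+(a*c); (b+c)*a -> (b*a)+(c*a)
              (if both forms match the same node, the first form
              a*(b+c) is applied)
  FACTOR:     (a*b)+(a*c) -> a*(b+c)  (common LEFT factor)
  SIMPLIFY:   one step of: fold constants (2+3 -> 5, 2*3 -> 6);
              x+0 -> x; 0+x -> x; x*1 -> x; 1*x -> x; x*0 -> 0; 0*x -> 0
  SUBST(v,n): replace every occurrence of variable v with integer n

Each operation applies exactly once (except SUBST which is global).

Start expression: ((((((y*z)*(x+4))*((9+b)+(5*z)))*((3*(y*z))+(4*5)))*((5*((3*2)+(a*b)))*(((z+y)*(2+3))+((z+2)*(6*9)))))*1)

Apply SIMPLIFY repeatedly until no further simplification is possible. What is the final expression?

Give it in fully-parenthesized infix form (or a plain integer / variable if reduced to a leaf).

Start: ((((((y*z)*(x+4))*((9+b)+(5*z)))*((3*(y*z))+(4*5)))*((5*((3*2)+(a*b)))*(((z+y)*(2+3))+((z+2)*(6*9)))))*1)
Step 1: at root: ((((((y*z)*(x+4))*((9+b)+(5*z)))*((3*(y*z))+(4*5)))*((5*((3*2)+(a*b)))*(((z+y)*(2+3))+((z+2)*(6*9)))))*1) -> (((((y*z)*(x+4))*((9+b)+(5*z)))*((3*(y*z))+(4*5)))*((5*((3*2)+(a*b)))*(((z+y)*(2+3))+((z+2)*(6*9))))); overall: ((((((y*z)*(x+4))*((9+b)+(5*z)))*((3*(y*z))+(4*5)))*((5*((3*2)+(a*b)))*(((z+y)*(2+3))+((z+2)*(6*9)))))*1) -> (((((y*z)*(x+4))*((9+b)+(5*z)))*((3*(y*z))+(4*5)))*((5*((3*2)+(a*b)))*(((z+y)*(2+3))+((z+2)*(6*9)))))
Step 2: at LRR: (4*5) -> 20; overall: (((((y*z)*(x+4))*((9+b)+(5*z)))*((3*(y*z))+(4*5)))*((5*((3*2)+(a*b)))*(((z+y)*(2+3))+((z+2)*(6*9))))) -> (((((y*z)*(x+4))*((9+b)+(5*z)))*((3*(y*z))+20))*((5*((3*2)+(a*b)))*(((z+y)*(2+3))+((z+2)*(6*9)))))
Step 3: at RLRL: (3*2) -> 6; overall: (((((y*z)*(x+4))*((9+b)+(5*z)))*((3*(y*z))+20))*((5*((3*2)+(a*b)))*(((z+y)*(2+3))+((z+2)*(6*9))))) -> (((((y*z)*(x+4))*((9+b)+(5*z)))*((3*(y*z))+20))*((5*(6+(a*b)))*(((z+y)*(2+3))+((z+2)*(6*9)))))
Step 4: at RRLR: (2+3) -> 5; overall: (((((y*z)*(x+4))*((9+b)+(5*z)))*((3*(y*z))+20))*((5*(6+(a*b)))*(((z+y)*(2+3))+((z+2)*(6*9))))) -> (((((y*z)*(x+4))*((9+b)+(5*z)))*((3*(y*z))+20))*((5*(6+(a*b)))*(((z+y)*5)+((z+2)*(6*9)))))
Step 5: at RRRR: (6*9) -> 54; overall: (((((y*z)*(x+4))*((9+b)+(5*z)))*((3*(y*z))+20))*((5*(6+(a*b)))*(((z+y)*5)+((z+2)*(6*9))))) -> (((((y*z)*(x+4))*((9+b)+(5*z)))*((3*(y*z))+20))*((5*(6+(a*b)))*(((z+y)*5)+((z+2)*54))))
Fixed point: (((((y*z)*(x+4))*((9+b)+(5*z)))*((3*(y*z))+20))*((5*(6+(a*b)))*(((z+y)*5)+((z+2)*54))))

Answer: (((((y*z)*(x+4))*((9+b)+(5*z)))*((3*(y*z))+20))*((5*(6+(a*b)))*(((z+y)*5)+((z+2)*54))))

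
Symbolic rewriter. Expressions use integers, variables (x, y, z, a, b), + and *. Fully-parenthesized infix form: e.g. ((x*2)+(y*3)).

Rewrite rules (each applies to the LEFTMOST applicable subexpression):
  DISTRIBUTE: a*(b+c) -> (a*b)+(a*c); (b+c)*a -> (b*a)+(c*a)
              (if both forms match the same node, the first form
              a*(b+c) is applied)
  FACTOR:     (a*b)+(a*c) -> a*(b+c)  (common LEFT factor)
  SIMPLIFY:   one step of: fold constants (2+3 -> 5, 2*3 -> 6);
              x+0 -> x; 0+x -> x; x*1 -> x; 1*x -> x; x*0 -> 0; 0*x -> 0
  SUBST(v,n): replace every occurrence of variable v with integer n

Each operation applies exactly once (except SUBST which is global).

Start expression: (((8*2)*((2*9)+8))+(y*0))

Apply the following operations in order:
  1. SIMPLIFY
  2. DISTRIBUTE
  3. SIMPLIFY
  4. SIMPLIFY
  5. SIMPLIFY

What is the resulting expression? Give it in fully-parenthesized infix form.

Start: (((8*2)*((2*9)+8))+(y*0))
Apply SIMPLIFY at LL (target: (8*2)): (((8*2)*((2*9)+8))+(y*0)) -> ((16*((2*9)+8))+(y*0))
Apply DISTRIBUTE at L (target: (16*((2*9)+8))): ((16*((2*9)+8))+(y*0)) -> (((16*(2*9))+(16*8))+(y*0))
Apply SIMPLIFY at LLR (target: (2*9)): (((16*(2*9))+(16*8))+(y*0)) -> (((16*18)+(16*8))+(y*0))
Apply SIMPLIFY at LL (target: (16*18)): (((16*18)+(16*8))+(y*0)) -> ((288+(16*8))+(y*0))
Apply SIMPLIFY at LR (target: (16*8)): ((288+(16*8))+(y*0)) -> ((288+128)+(y*0))

Answer: ((288+128)+(y*0))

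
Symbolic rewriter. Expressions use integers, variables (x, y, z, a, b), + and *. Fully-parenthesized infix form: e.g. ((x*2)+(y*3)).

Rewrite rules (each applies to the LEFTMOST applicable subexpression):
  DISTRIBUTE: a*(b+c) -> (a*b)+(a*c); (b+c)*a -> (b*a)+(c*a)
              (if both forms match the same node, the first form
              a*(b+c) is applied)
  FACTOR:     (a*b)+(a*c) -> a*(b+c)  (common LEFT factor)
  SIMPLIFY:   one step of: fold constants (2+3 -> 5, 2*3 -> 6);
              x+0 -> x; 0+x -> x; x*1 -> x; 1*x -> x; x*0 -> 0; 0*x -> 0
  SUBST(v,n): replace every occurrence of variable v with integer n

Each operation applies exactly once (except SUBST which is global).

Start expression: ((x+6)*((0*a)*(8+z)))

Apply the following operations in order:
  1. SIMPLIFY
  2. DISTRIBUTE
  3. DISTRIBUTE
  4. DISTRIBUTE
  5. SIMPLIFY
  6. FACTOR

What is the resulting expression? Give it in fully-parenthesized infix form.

Start: ((x+6)*((0*a)*(8+z)))
Apply SIMPLIFY at RL (target: (0*a)): ((x+6)*((0*a)*(8+z))) -> ((x+6)*(0*(8+z)))
Apply DISTRIBUTE at root (target: ((x+6)*(0*(8+z)))): ((x+6)*(0*(8+z))) -> ((x*(0*(8+z)))+(6*(0*(8+z))))
Apply DISTRIBUTE at LR (target: (0*(8+z))): ((x*(0*(8+z)))+(6*(0*(8+z)))) -> ((x*((0*8)+(0*z)))+(6*(0*(8+z))))
Apply DISTRIBUTE at L (target: (x*((0*8)+(0*z)))): ((x*((0*8)+(0*z)))+(6*(0*(8+z)))) -> (((x*(0*8))+(x*(0*z)))+(6*(0*(8+z))))
Apply SIMPLIFY at LLR (target: (0*8)): (((x*(0*8))+(x*(0*z)))+(6*(0*(8+z)))) -> (((x*0)+(x*(0*z)))+(6*(0*(8+z))))
Apply FACTOR at L (target: ((x*0)+(x*(0*z)))): (((x*0)+(x*(0*z)))+(6*(0*(8+z)))) -> ((x*(0+(0*z)))+(6*(0*(8+z))))

Answer: ((x*(0+(0*z)))+(6*(0*(8+z))))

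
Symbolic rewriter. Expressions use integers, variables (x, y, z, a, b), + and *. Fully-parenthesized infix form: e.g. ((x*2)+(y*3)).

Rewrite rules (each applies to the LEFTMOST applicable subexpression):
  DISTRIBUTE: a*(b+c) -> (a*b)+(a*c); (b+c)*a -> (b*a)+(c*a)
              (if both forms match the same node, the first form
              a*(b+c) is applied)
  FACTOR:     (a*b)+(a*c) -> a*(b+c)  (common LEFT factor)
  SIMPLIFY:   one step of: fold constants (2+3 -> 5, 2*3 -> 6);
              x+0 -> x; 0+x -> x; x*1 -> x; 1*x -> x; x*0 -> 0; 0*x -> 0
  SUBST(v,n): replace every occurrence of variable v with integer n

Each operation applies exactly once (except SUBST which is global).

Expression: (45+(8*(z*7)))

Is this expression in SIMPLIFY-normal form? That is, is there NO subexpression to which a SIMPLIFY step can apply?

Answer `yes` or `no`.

Answer: yes

Derivation:
Expression: (45+(8*(z*7)))
Scanning for simplifiable subexpressions (pre-order)...
  at root: (45+(8*(z*7))) (not simplifiable)
  at R: (8*(z*7)) (not simplifiable)
  at RR: (z*7) (not simplifiable)
Result: no simplifiable subexpression found -> normal form.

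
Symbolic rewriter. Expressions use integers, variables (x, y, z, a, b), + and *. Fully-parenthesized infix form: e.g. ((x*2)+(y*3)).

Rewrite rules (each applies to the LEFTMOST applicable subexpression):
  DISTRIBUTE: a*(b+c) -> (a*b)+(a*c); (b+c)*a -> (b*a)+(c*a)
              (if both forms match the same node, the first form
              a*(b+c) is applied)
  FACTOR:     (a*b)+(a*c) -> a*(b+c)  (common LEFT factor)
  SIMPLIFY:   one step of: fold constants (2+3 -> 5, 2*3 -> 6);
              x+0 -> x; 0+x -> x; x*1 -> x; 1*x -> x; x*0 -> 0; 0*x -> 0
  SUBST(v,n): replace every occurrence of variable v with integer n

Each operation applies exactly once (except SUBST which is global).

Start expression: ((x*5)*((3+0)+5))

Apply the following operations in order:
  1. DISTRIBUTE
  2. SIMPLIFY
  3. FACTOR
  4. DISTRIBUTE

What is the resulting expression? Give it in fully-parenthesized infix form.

Answer: (((x*5)*3)+((x*5)*5))

Derivation:
Start: ((x*5)*((3+0)+5))
Apply DISTRIBUTE at root (target: ((x*5)*((3+0)+5))): ((x*5)*((3+0)+5)) -> (((x*5)*(3+0))+((x*5)*5))
Apply SIMPLIFY at LR (target: (3+0)): (((x*5)*(3+0))+((x*5)*5)) -> (((x*5)*3)+((x*5)*5))
Apply FACTOR at root (target: (((x*5)*3)+((x*5)*5))): (((x*5)*3)+((x*5)*5)) -> ((x*5)*(3+5))
Apply DISTRIBUTE at root (target: ((x*5)*(3+5))): ((x*5)*(3+5)) -> (((x*5)*3)+((x*5)*5))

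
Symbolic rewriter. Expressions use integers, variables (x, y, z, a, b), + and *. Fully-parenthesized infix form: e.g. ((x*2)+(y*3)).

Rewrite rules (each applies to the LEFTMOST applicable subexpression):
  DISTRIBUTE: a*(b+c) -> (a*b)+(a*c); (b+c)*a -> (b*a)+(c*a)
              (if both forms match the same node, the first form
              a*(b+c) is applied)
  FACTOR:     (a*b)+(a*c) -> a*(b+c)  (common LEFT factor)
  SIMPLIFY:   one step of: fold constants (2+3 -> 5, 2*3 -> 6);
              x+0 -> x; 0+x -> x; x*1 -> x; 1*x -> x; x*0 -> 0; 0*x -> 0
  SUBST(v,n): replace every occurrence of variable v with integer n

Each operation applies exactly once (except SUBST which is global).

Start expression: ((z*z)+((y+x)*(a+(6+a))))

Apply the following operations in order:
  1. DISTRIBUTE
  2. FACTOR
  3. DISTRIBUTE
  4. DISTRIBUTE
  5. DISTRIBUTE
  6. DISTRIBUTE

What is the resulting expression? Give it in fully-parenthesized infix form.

Start: ((z*z)+((y+x)*(a+(6+a))))
Apply DISTRIBUTE at R (target: ((y+x)*(a+(6+a)))): ((z*z)+((y+x)*(a+(6+a)))) -> ((z*z)+(((y+x)*a)+((y+x)*(6+a))))
Apply FACTOR at R (target: (((y+x)*a)+((y+x)*(6+a)))): ((z*z)+(((y+x)*a)+((y+x)*(6+a)))) -> ((z*z)+((y+x)*(a+(6+a))))
Apply DISTRIBUTE at R (target: ((y+x)*(a+(6+a)))): ((z*z)+((y+x)*(a+(6+a)))) -> ((z*z)+(((y+x)*a)+((y+x)*(6+a))))
Apply DISTRIBUTE at RL (target: ((y+x)*a)): ((z*z)+(((y+x)*a)+((y+x)*(6+a)))) -> ((z*z)+(((y*a)+(x*a))+((y+x)*(6+a))))
Apply DISTRIBUTE at RR (target: ((y+x)*(6+a))): ((z*z)+(((y*a)+(x*a))+((y+x)*(6+a)))) -> ((z*z)+(((y*a)+(x*a))+(((y+x)*6)+((y+x)*a))))
Apply DISTRIBUTE at RRL (target: ((y+x)*6)): ((z*z)+(((y*a)+(x*a))+(((y+x)*6)+((y+x)*a)))) -> ((z*z)+(((y*a)+(x*a))+(((y*6)+(x*6))+((y+x)*a))))

Answer: ((z*z)+(((y*a)+(x*a))+(((y*6)+(x*6))+((y+x)*a))))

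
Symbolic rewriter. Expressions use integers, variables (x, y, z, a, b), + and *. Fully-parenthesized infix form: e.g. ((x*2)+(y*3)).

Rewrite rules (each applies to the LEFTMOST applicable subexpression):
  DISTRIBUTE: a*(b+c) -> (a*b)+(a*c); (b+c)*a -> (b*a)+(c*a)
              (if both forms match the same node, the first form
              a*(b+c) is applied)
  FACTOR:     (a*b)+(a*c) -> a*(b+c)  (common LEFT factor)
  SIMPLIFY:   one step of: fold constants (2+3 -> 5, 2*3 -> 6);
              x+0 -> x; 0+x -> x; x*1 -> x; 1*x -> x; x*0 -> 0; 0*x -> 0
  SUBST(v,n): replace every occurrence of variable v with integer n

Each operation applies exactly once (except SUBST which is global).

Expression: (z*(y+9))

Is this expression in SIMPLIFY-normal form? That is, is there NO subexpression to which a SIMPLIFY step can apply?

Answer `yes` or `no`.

Expression: (z*(y+9))
Scanning for simplifiable subexpressions (pre-order)...
  at root: (z*(y+9)) (not simplifiable)
  at R: (y+9) (not simplifiable)
Result: no simplifiable subexpression found -> normal form.

Answer: yes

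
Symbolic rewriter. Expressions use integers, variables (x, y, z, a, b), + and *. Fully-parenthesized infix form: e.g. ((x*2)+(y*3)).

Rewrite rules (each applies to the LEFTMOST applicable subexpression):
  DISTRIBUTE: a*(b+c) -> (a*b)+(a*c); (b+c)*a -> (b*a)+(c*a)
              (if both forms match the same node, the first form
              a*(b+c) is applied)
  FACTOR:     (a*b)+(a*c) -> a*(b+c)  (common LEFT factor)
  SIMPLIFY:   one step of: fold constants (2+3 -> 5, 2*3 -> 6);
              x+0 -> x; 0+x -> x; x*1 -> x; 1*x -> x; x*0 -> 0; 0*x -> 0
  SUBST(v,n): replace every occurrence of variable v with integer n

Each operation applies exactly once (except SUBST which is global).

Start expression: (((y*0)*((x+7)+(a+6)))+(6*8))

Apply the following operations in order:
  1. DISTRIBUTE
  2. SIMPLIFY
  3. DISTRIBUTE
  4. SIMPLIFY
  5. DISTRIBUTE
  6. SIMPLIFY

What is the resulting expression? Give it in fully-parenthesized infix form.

Start: (((y*0)*((x+7)+(a+6)))+(6*8))
Apply DISTRIBUTE at L (target: ((y*0)*((x+7)+(a+6)))): (((y*0)*((x+7)+(a+6)))+(6*8)) -> ((((y*0)*(x+7))+((y*0)*(a+6)))+(6*8))
Apply SIMPLIFY at LLL (target: (y*0)): ((((y*0)*(x+7))+((y*0)*(a+6)))+(6*8)) -> (((0*(x+7))+((y*0)*(a+6)))+(6*8))
Apply DISTRIBUTE at LL (target: (0*(x+7))): (((0*(x+7))+((y*0)*(a+6)))+(6*8)) -> ((((0*x)+(0*7))+((y*0)*(a+6)))+(6*8))
Apply SIMPLIFY at LLL (target: (0*x)): ((((0*x)+(0*7))+((y*0)*(a+6)))+(6*8)) -> (((0+(0*7))+((y*0)*(a+6)))+(6*8))
Apply DISTRIBUTE at LR (target: ((y*0)*(a+6))): (((0+(0*7))+((y*0)*(a+6)))+(6*8)) -> (((0+(0*7))+(((y*0)*a)+((y*0)*6)))+(6*8))
Apply SIMPLIFY at LL (target: (0+(0*7))): (((0+(0*7))+(((y*0)*a)+((y*0)*6)))+(6*8)) -> (((0*7)+(((y*0)*a)+((y*0)*6)))+(6*8))

Answer: (((0*7)+(((y*0)*a)+((y*0)*6)))+(6*8))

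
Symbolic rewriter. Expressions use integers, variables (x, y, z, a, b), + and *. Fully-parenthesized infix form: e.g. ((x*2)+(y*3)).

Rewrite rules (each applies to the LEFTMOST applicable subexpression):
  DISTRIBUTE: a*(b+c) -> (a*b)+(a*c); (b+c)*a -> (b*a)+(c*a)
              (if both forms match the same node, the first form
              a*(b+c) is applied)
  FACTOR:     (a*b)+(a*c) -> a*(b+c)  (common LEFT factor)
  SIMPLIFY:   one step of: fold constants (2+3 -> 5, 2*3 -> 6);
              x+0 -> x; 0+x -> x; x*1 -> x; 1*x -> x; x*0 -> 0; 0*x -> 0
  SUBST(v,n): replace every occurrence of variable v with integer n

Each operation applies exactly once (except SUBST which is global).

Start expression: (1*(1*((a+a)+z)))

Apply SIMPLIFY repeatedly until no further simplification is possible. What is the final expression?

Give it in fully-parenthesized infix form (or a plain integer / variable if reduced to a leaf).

Answer: ((a+a)+z)

Derivation:
Start: (1*(1*((a+a)+z)))
Step 1: at root: (1*(1*((a+a)+z))) -> (1*((a+a)+z)); overall: (1*(1*((a+a)+z))) -> (1*((a+a)+z))
Step 2: at root: (1*((a+a)+z)) -> ((a+a)+z); overall: (1*((a+a)+z)) -> ((a+a)+z)
Fixed point: ((a+a)+z)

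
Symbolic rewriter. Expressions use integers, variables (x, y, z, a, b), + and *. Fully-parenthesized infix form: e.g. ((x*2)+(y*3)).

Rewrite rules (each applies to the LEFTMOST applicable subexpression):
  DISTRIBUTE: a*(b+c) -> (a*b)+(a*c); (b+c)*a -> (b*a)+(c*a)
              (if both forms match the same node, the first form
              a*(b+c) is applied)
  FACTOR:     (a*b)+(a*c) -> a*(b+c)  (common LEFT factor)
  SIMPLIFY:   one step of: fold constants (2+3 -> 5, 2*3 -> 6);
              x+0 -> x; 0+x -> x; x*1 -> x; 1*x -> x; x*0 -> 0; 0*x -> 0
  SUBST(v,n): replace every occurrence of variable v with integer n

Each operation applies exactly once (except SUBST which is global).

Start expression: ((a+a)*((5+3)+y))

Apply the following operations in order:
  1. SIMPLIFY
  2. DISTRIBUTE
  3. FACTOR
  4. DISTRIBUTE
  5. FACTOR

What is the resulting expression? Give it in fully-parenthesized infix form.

Start: ((a+a)*((5+3)+y))
Apply SIMPLIFY at RL (target: (5+3)): ((a+a)*((5+3)+y)) -> ((a+a)*(8+y))
Apply DISTRIBUTE at root (target: ((a+a)*(8+y))): ((a+a)*(8+y)) -> (((a+a)*8)+((a+a)*y))
Apply FACTOR at root (target: (((a+a)*8)+((a+a)*y))): (((a+a)*8)+((a+a)*y)) -> ((a+a)*(8+y))
Apply DISTRIBUTE at root (target: ((a+a)*(8+y))): ((a+a)*(8+y)) -> (((a+a)*8)+((a+a)*y))
Apply FACTOR at root (target: (((a+a)*8)+((a+a)*y))): (((a+a)*8)+((a+a)*y)) -> ((a+a)*(8+y))

Answer: ((a+a)*(8+y))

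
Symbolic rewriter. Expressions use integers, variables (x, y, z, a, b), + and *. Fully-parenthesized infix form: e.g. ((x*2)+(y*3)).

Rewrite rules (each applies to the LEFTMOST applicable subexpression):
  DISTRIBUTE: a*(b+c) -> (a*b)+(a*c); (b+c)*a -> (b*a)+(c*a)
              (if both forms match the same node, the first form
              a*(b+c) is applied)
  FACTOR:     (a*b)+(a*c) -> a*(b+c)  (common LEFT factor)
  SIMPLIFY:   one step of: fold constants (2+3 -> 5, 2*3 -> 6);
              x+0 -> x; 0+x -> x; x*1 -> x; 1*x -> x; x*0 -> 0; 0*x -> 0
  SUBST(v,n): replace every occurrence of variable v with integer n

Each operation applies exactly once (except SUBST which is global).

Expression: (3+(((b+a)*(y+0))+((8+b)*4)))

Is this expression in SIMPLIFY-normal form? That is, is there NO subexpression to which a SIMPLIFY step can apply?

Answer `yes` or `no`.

Expression: (3+(((b+a)*(y+0))+((8+b)*4)))
Scanning for simplifiable subexpressions (pre-order)...
  at root: (3+(((b+a)*(y+0))+((8+b)*4))) (not simplifiable)
  at R: (((b+a)*(y+0))+((8+b)*4)) (not simplifiable)
  at RL: ((b+a)*(y+0)) (not simplifiable)
  at RLL: (b+a) (not simplifiable)
  at RLR: (y+0) (SIMPLIFIABLE)
  at RR: ((8+b)*4) (not simplifiable)
  at RRL: (8+b) (not simplifiable)
Found simplifiable subexpr at path RLR: (y+0)
One SIMPLIFY step would give: (3+(((b+a)*y)+((8+b)*4)))
-> NOT in normal form.

Answer: no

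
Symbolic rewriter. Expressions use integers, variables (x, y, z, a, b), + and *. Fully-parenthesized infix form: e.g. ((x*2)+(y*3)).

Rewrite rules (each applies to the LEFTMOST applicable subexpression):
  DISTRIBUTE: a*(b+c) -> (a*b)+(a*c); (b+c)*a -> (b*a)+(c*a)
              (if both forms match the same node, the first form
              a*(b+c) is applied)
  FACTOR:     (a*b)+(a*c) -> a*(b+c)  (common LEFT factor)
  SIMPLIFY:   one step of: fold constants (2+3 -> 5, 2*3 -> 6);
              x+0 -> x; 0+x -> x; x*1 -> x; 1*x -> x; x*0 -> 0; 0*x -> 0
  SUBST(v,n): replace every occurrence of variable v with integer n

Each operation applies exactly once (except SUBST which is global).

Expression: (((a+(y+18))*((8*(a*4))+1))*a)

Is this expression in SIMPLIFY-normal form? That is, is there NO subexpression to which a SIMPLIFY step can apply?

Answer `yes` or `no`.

Expression: (((a+(y+18))*((8*(a*4))+1))*a)
Scanning for simplifiable subexpressions (pre-order)...
  at root: (((a+(y+18))*((8*(a*4))+1))*a) (not simplifiable)
  at L: ((a+(y+18))*((8*(a*4))+1)) (not simplifiable)
  at LL: (a+(y+18)) (not simplifiable)
  at LLR: (y+18) (not simplifiable)
  at LR: ((8*(a*4))+1) (not simplifiable)
  at LRL: (8*(a*4)) (not simplifiable)
  at LRLR: (a*4) (not simplifiable)
Result: no simplifiable subexpression found -> normal form.

Answer: yes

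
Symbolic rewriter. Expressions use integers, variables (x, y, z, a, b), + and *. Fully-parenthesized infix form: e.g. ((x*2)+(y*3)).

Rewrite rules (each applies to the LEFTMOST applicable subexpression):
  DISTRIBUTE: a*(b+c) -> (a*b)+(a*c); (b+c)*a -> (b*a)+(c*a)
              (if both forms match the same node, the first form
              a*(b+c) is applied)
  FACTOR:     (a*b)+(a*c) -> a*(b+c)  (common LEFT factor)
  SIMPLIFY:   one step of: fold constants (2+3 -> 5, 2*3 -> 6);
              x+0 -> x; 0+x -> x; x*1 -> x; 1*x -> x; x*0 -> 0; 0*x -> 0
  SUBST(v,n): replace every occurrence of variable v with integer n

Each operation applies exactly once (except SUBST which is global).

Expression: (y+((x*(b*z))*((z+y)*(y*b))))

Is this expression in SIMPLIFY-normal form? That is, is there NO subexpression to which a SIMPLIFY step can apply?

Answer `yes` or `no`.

Expression: (y+((x*(b*z))*((z+y)*(y*b))))
Scanning for simplifiable subexpressions (pre-order)...
  at root: (y+((x*(b*z))*((z+y)*(y*b)))) (not simplifiable)
  at R: ((x*(b*z))*((z+y)*(y*b))) (not simplifiable)
  at RL: (x*(b*z)) (not simplifiable)
  at RLR: (b*z) (not simplifiable)
  at RR: ((z+y)*(y*b)) (not simplifiable)
  at RRL: (z+y) (not simplifiable)
  at RRR: (y*b) (not simplifiable)
Result: no simplifiable subexpression found -> normal form.

Answer: yes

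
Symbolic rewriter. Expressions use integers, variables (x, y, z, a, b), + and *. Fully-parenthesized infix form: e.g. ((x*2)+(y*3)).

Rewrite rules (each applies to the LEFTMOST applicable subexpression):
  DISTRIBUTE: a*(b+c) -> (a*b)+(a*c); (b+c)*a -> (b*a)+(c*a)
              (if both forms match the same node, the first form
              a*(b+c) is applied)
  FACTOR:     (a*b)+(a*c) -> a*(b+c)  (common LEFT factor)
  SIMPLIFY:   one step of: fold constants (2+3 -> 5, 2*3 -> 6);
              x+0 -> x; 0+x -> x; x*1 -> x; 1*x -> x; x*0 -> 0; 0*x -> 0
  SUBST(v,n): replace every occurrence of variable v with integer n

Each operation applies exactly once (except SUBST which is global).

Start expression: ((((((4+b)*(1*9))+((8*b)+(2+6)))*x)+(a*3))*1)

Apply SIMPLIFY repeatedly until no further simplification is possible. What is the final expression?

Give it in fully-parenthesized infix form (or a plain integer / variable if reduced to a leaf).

Answer: (((((4+b)*9)+((8*b)+8))*x)+(a*3))

Derivation:
Start: ((((((4+b)*(1*9))+((8*b)+(2+6)))*x)+(a*3))*1)
Step 1: at root: ((((((4+b)*(1*9))+((8*b)+(2+6)))*x)+(a*3))*1) -> (((((4+b)*(1*9))+((8*b)+(2+6)))*x)+(a*3)); overall: ((((((4+b)*(1*9))+((8*b)+(2+6)))*x)+(a*3))*1) -> (((((4+b)*(1*9))+((8*b)+(2+6)))*x)+(a*3))
Step 2: at LLLR: (1*9) -> 9; overall: (((((4+b)*(1*9))+((8*b)+(2+6)))*x)+(a*3)) -> (((((4+b)*9)+((8*b)+(2+6)))*x)+(a*3))
Step 3: at LLRR: (2+6) -> 8; overall: (((((4+b)*9)+((8*b)+(2+6)))*x)+(a*3)) -> (((((4+b)*9)+((8*b)+8))*x)+(a*3))
Fixed point: (((((4+b)*9)+((8*b)+8))*x)+(a*3))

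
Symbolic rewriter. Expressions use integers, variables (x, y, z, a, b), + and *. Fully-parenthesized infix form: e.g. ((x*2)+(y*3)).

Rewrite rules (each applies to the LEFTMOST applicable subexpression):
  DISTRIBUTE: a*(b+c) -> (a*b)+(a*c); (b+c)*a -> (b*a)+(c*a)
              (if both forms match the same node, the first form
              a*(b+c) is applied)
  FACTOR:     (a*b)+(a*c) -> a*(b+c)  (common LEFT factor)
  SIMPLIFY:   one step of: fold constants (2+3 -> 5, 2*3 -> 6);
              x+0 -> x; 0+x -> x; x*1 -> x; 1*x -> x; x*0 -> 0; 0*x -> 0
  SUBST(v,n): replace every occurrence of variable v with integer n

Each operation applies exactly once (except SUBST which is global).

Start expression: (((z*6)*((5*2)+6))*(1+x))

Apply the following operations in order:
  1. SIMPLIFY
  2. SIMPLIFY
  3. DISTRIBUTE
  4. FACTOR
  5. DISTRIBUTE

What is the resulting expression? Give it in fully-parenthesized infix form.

Start: (((z*6)*((5*2)+6))*(1+x))
Apply SIMPLIFY at LRL (target: (5*2)): (((z*6)*((5*2)+6))*(1+x)) -> (((z*6)*(10+6))*(1+x))
Apply SIMPLIFY at LR (target: (10+6)): (((z*6)*(10+6))*(1+x)) -> (((z*6)*16)*(1+x))
Apply DISTRIBUTE at root (target: (((z*6)*16)*(1+x))): (((z*6)*16)*(1+x)) -> ((((z*6)*16)*1)+(((z*6)*16)*x))
Apply FACTOR at root (target: ((((z*6)*16)*1)+(((z*6)*16)*x))): ((((z*6)*16)*1)+(((z*6)*16)*x)) -> (((z*6)*16)*(1+x))
Apply DISTRIBUTE at root (target: (((z*6)*16)*(1+x))): (((z*6)*16)*(1+x)) -> ((((z*6)*16)*1)+(((z*6)*16)*x))

Answer: ((((z*6)*16)*1)+(((z*6)*16)*x))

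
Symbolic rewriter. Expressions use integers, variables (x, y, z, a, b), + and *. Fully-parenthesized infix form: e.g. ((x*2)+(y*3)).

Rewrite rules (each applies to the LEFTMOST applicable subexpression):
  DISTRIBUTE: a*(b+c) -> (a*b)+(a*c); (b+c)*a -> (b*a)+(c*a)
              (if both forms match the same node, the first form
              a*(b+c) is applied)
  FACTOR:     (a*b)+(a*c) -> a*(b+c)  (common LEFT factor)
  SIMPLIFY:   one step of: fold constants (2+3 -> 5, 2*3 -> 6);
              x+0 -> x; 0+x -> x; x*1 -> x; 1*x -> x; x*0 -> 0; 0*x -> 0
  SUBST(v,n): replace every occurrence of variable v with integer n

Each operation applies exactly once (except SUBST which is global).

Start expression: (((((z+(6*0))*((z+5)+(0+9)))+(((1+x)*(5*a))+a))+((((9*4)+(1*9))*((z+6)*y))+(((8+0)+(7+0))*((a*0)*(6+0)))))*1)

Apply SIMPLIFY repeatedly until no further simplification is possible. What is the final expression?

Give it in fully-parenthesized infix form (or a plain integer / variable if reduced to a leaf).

Answer: (((z*((z+5)+9))+(((1+x)*(5*a))+a))+(45*((z+6)*y)))

Derivation:
Start: (((((z+(6*0))*((z+5)+(0+9)))+(((1+x)*(5*a))+a))+((((9*4)+(1*9))*((z+6)*y))+(((8+0)+(7+0))*((a*0)*(6+0)))))*1)
Step 1: at root: (((((z+(6*0))*((z+5)+(0+9)))+(((1+x)*(5*a))+a))+((((9*4)+(1*9))*((z+6)*y))+(((8+0)+(7+0))*((a*0)*(6+0)))))*1) -> ((((z+(6*0))*((z+5)+(0+9)))+(((1+x)*(5*a))+a))+((((9*4)+(1*9))*((z+6)*y))+(((8+0)+(7+0))*((a*0)*(6+0))))); overall: (((((z+(6*0))*((z+5)+(0+9)))+(((1+x)*(5*a))+a))+((((9*4)+(1*9))*((z+6)*y))+(((8+0)+(7+0))*((a*0)*(6+0)))))*1) -> ((((z+(6*0))*((z+5)+(0+9)))+(((1+x)*(5*a))+a))+((((9*4)+(1*9))*((z+6)*y))+(((8+0)+(7+0))*((a*0)*(6+0)))))
Step 2: at LLLR: (6*0) -> 0; overall: ((((z+(6*0))*((z+5)+(0+9)))+(((1+x)*(5*a))+a))+((((9*4)+(1*9))*((z+6)*y))+(((8+0)+(7+0))*((a*0)*(6+0))))) -> ((((z+0)*((z+5)+(0+9)))+(((1+x)*(5*a))+a))+((((9*4)+(1*9))*((z+6)*y))+(((8+0)+(7+0))*((a*0)*(6+0)))))
Step 3: at LLL: (z+0) -> z; overall: ((((z+0)*((z+5)+(0+9)))+(((1+x)*(5*a))+a))+((((9*4)+(1*9))*((z+6)*y))+(((8+0)+(7+0))*((a*0)*(6+0))))) -> (((z*((z+5)+(0+9)))+(((1+x)*(5*a))+a))+((((9*4)+(1*9))*((z+6)*y))+(((8+0)+(7+0))*((a*0)*(6+0)))))
Step 4: at LLRR: (0+9) -> 9; overall: (((z*((z+5)+(0+9)))+(((1+x)*(5*a))+a))+((((9*4)+(1*9))*((z+6)*y))+(((8+0)+(7+0))*((a*0)*(6+0))))) -> (((z*((z+5)+9))+(((1+x)*(5*a))+a))+((((9*4)+(1*9))*((z+6)*y))+(((8+0)+(7+0))*((a*0)*(6+0)))))
Step 5: at RLLL: (9*4) -> 36; overall: (((z*((z+5)+9))+(((1+x)*(5*a))+a))+((((9*4)+(1*9))*((z+6)*y))+(((8+0)+(7+0))*((a*0)*(6+0))))) -> (((z*((z+5)+9))+(((1+x)*(5*a))+a))+(((36+(1*9))*((z+6)*y))+(((8+0)+(7+0))*((a*0)*(6+0)))))
Step 6: at RLLR: (1*9) -> 9; overall: (((z*((z+5)+9))+(((1+x)*(5*a))+a))+(((36+(1*9))*((z+6)*y))+(((8+0)+(7+0))*((a*0)*(6+0))))) -> (((z*((z+5)+9))+(((1+x)*(5*a))+a))+(((36+9)*((z+6)*y))+(((8+0)+(7+0))*((a*0)*(6+0)))))
Step 7: at RLL: (36+9) -> 45; overall: (((z*((z+5)+9))+(((1+x)*(5*a))+a))+(((36+9)*((z+6)*y))+(((8+0)+(7+0))*((a*0)*(6+0))))) -> (((z*((z+5)+9))+(((1+x)*(5*a))+a))+((45*((z+6)*y))+(((8+0)+(7+0))*((a*0)*(6+0)))))
Step 8: at RRLL: (8+0) -> 8; overall: (((z*((z+5)+9))+(((1+x)*(5*a))+a))+((45*((z+6)*y))+(((8+0)+(7+0))*((a*0)*(6+0))))) -> (((z*((z+5)+9))+(((1+x)*(5*a))+a))+((45*((z+6)*y))+((8+(7+0))*((a*0)*(6+0)))))
Step 9: at RRLR: (7+0) -> 7; overall: (((z*((z+5)+9))+(((1+x)*(5*a))+a))+((45*((z+6)*y))+((8+(7+0))*((a*0)*(6+0))))) -> (((z*((z+5)+9))+(((1+x)*(5*a))+a))+((45*((z+6)*y))+((8+7)*((a*0)*(6+0)))))
Step 10: at RRL: (8+7) -> 15; overall: (((z*((z+5)+9))+(((1+x)*(5*a))+a))+((45*((z+6)*y))+((8+7)*((a*0)*(6+0))))) -> (((z*((z+5)+9))+(((1+x)*(5*a))+a))+((45*((z+6)*y))+(15*((a*0)*(6+0)))))
Step 11: at RRRL: (a*0) -> 0; overall: (((z*((z+5)+9))+(((1+x)*(5*a))+a))+((45*((z+6)*y))+(15*((a*0)*(6+0))))) -> (((z*((z+5)+9))+(((1+x)*(5*a))+a))+((45*((z+6)*y))+(15*(0*(6+0)))))
Step 12: at RRR: (0*(6+0)) -> 0; overall: (((z*((z+5)+9))+(((1+x)*(5*a))+a))+((45*((z+6)*y))+(15*(0*(6+0))))) -> (((z*((z+5)+9))+(((1+x)*(5*a))+a))+((45*((z+6)*y))+(15*0)))
Step 13: at RR: (15*0) -> 0; overall: (((z*((z+5)+9))+(((1+x)*(5*a))+a))+((45*((z+6)*y))+(15*0))) -> (((z*((z+5)+9))+(((1+x)*(5*a))+a))+((45*((z+6)*y))+0))
Step 14: at R: ((45*((z+6)*y))+0) -> (45*((z+6)*y)); overall: (((z*((z+5)+9))+(((1+x)*(5*a))+a))+((45*((z+6)*y))+0)) -> (((z*((z+5)+9))+(((1+x)*(5*a))+a))+(45*((z+6)*y)))
Fixed point: (((z*((z+5)+9))+(((1+x)*(5*a))+a))+(45*((z+6)*y)))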